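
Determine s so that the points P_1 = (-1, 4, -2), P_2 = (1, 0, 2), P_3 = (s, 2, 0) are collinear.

Direction P_1P_2 = (2, -4, 4). From the y-coordinate of P_3, the parameter along the line is τ = (2 − 4)/(-4) = 1/2.
Then s = (-1) + 1/2·(2) = 0.

0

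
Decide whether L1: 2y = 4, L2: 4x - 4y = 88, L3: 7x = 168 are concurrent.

Intersecting L1 and L2: solving the 2×2 system gives (x, y) = (24, 2).
Substitute into L3: (7)(24) + (0)(2) = 168.
This equals 168, so (24, 2) lies on all three lines and they are concurrent.

Yes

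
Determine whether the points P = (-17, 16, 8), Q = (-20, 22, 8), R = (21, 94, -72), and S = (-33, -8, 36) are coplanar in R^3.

The four points are coplanar iff the 3×3 determinant with rows PQ, PR, PS is zero.
Rows: (-3, 6, 0), (38, 78, -80), (-16, -24, 28).
Expanding along the first row: (-3)(264) − (6)(-216) + (0)(336) = 504.
Nonzero ⇒ not coplanar.

No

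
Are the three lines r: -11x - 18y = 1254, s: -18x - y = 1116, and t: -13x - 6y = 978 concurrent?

No

Lines aᵢx + bᵢy = cᵢ with pairwise distinct directions are concurrent exactly when det[aᵢ bᵢ cᵢ] = 0.
Here the determinant is 504.
Nonzero, so no common point exists.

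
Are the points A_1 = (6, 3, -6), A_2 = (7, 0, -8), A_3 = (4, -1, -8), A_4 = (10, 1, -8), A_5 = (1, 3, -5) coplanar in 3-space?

Yes

The plane through A_1, A_2, A_3 has normal n = A_1A_2 × A_1A_3 = (-2, 6, -10) and equation n·P = 66.
Checking the remaining points: n·A_4 = 66, n·A_5 = 66.
All equal 66, so all 5 points lie in one plane.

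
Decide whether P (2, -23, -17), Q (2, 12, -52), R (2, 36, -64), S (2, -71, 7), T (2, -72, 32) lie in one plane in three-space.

Yes

The plane through P, Q, R has normal n = PQ × PR = (420, 0, 0) and equation n·X = 840.
Checking the remaining points: n·S = 840, n·T = 840.
All equal 840, so all 5 points lie in one plane.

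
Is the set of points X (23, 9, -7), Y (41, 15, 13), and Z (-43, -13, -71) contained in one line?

XY = (18, 6, 20), XZ = (-66, -22, -64).
XY × XZ = (56, -168, 0).
The cross product is nonzero, so the points do not lie on one line.

No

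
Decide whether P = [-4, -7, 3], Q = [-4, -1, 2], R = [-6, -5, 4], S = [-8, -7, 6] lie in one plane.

No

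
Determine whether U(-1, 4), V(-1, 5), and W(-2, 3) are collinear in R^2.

UV = (0, 1), UW = (-1, -1).
If collinear, UW would be a scalar multiple of UV. But (0)·(-1) ≠ (1)·(-1) (difference 1), so they are not parallel; the points are not collinear.

No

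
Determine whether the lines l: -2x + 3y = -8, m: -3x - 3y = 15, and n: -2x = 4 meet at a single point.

No

Lines aᵢx + bᵢy = cᵢ with pairwise distinct directions are concurrent exactly when det[aᵢ bᵢ cᵢ] = 0.
Here the determinant is 18.
Nonzero, so no common point exists.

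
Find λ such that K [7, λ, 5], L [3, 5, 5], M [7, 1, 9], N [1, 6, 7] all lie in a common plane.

2

Coplanarity ⇔ det[KL; KM; KN] = 0.
Expanding, this is linear in λ: (16)λ + (-32) = 0.
So λ = 2.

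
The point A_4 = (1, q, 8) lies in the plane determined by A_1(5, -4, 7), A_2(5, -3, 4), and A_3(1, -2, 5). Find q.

Coplanarity requires A_1A_2 · (A_1A_3 × A_1A_4) = 0.
A_1A_2 = (0, 1, -3), A_1A_3 = (-4, 2, -2); the triple product is linear in q with coefficient 12 and constant term 36.
Setting it to zero: q = -3.

-3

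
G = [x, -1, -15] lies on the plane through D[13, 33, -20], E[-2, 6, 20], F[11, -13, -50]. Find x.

The plane through D, E, F has equation 2650x − 530y + 636z = 4240.
Substituting G: (2650)x + (-9010) = 4240, so x = 5.

5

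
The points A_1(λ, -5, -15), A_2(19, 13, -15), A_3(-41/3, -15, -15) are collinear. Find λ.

-2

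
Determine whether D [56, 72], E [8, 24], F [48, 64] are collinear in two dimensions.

Yes

DE = (-48, -48), DF = (-8, -8).
det[DE; DF] = (-48)(-8) − (-48)(-8) = 0.
The determinant is zero, so the points are collinear.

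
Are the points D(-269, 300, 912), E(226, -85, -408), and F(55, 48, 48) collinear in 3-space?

Yes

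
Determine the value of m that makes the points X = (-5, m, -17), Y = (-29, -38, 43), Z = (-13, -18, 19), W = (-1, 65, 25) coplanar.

-76

The points are coplanar iff XY · (XZ × XW) = 0.
Expanding, this is linear in m: (384)m + (29184) = 0.
So m = -76.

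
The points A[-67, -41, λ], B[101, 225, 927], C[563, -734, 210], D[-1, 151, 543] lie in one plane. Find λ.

21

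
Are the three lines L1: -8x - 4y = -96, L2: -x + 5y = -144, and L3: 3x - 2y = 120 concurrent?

Yes

Intersecting L1 and L2: solving the 2×2 system gives (x, y) = (24, -24).
Substitute into L3: (3)(24) + (-2)(-24) = 120.
This equals 120, so (24, -24) lies on all three lines and they are concurrent.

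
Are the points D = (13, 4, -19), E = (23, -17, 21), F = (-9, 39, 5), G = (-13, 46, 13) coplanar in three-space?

No

The four points are coplanar iff the 3×3 determinant with rows DE, DF, DG is zero.
Rows: (10, -21, 40), (-22, 35, 24), (-26, 42, 32).
Expanding along the first row: (10)(112) − (-21)(-80) + (40)(-14) = -1120.
Nonzero ⇒ not coplanar.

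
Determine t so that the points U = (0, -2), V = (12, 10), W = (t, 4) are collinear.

The three points are collinear iff det[UV; UW] = 0.
This determinant is linear in t: (-12)t + (72) = 0, so t = 6.

6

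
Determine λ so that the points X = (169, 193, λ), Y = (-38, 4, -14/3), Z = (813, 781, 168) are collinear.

112/3

Collinearity requires XY × XZ = 0; each component is linear in λ.
The x-component gives (777)λ + (-29008) = 0, so λ = 112/3.
The remaining components then also vanish.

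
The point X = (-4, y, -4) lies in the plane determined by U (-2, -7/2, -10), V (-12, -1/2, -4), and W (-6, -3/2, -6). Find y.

-1/2

The plane through U, V, W has equation 16y − 8z = 24.
Substituting X: (16)y + (32) = 24, so y = -1/2.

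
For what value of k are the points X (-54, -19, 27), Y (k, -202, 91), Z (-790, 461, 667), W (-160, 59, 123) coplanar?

Coplanarity ⇔ det[XY; XZ; XW] = 0.
Expanding, this is linear in k: (-3840)k + (-1140480) = 0.
So k = -297.

-297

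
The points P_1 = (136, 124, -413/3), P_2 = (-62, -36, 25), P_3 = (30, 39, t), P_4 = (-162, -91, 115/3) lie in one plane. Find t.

-157/3

The points are coplanar iff P_1P_2 · (P_1P_3 × P_1P_4) = 0.
Expanding, this is linear in t: (5110)t + (802270/3) = 0.
So t = -157/3.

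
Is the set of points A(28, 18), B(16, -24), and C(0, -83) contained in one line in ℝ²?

No

AB = (-12, -42), AC = (-28, -101).
If collinear, AC would be a scalar multiple of AB. But (-12)·(-101) ≠ (-42)·(-28) (difference 36), so they are not parallel; the points are not collinear.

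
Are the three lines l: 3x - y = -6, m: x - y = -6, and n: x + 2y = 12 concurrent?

Yes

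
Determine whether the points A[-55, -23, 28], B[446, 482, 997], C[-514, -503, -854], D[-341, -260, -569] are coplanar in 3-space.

No

With A as base: AB = (501, 505, 969), AC = (-459, -480, -882), AD = (-286, -237, -597).
AC × AD = (77526, -21771, -28497).
AB · (AC × AD) = 232578.
Since 232578 ≠ 0, the four points are not coplanar.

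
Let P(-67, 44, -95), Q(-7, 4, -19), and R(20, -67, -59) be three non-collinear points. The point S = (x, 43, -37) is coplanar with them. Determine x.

-40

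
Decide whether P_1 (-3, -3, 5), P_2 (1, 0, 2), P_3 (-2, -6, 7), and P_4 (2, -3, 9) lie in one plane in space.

No

The four points are coplanar iff the 3×3 determinant with rows P_1P_2, P_1P_3, P_1P_4 is zero.
Rows: (4, 3, -3), (1, -3, 2), (5, 0, 4).
Expanding along the first row: (4)(-12) − (3)(-6) + (-3)(15) = -75.
Nonzero ⇒ not coplanar.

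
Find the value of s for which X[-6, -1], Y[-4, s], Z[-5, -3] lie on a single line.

Collinearity: (Y − X) must be parallel to (Z − X) = (1, -2).
Cross-multiplying the components: (s − (-1))·(1) = (2)·(-2).
Solving gives s = -5.

-5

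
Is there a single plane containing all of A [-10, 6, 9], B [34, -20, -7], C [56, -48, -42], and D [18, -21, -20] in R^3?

Yes

With A as base: AB = (44, -26, -16), AC = (66, -54, -51), AD = (28, -27, -29).
AC × AD = (189, 486, -270).
AB · (AC × AD) = 0.
The scalar triple product vanishes, so the four points are coplanar.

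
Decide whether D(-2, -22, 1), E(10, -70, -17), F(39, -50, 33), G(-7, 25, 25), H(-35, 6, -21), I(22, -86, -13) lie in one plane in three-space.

No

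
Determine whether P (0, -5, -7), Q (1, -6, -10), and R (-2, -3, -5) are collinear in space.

PQ = (1, -1, -3), PR = (-2, 2, 2).
Comparing components 2 and 3: (-1)(2) − (-3)(2) = 4 ≠ 0, so PQ and PR are not parallel and the points are not collinear.

No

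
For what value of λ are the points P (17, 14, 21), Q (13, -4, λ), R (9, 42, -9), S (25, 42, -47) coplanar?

Normal to plane PRS: n = (-1064, -784, -448); plane equation n·X = -38472.
Requiring n·Q = -38472: (-448)λ + (-10696) = -38472.
So λ = 62.

62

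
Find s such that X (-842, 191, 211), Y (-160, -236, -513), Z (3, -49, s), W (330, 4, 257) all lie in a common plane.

Normal to plane XYW: n = (-155030, -879900, 372910); plane equation n·P = 41158370.
Requiring n·Z = 41158370: (372910)s + (42650010) = 41158370.
So s = -4.

-4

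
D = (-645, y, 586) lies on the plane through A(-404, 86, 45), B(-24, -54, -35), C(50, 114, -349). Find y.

Coplanarity requires AB · (AC × AD) = 0.
AB = (380, -140, -80), AC = (454, 28, -394); the triple product is linear in y with coefficient 113400 and constant term 16556400.
Setting it to zero: y = -146.

-146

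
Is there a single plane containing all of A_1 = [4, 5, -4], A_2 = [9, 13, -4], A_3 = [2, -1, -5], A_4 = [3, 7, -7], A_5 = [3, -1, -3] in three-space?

No

The plane through A_1, A_2, A_3 has normal n = A_1A_2 × A_1A_3 = (-8, 5, -14) and equation n·P = 49.
Checking the remaining points: n·A_4 = 109, n·A_5 = 13.
Since n·A_4 = 109 ≠ 49, A_4 is off the plane and the points are not all coplanar.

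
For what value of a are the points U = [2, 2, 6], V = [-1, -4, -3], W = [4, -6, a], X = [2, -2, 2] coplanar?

Normal to plane UVX: n = (-12, -12, 12); plane equation n·P = 24.
Requiring n·W = 24: (12)a + (24) = 24.
So a = 0.

0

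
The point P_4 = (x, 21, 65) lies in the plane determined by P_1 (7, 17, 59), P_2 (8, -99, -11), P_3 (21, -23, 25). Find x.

2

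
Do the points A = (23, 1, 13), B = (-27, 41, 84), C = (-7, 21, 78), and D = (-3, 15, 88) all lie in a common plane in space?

With A as base: AB = (-50, 40, 71), AC = (-30, 20, 65), AD = (-26, 14, 75).
AC × AD = (590, 560, 100).
AB · (AC × AD) = 0.
The scalar triple product vanishes, so the four points are coplanar.

Yes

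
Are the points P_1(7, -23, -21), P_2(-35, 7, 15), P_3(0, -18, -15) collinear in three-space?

Yes

P_1P_2 = (-42, 30, 36), P_1P_3 = (-7, 5, 6).
Each component of P_1P_3 is 1/6 times the corresponding component of P_1P_2, so P_1P_3 = 1/6·P_1P_2 and the points are collinear.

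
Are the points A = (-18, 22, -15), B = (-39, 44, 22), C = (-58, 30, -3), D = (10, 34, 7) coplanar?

With A as base: AB = (-21, 22, 37), AC = (-40, 8, 12), AD = (28, 12, 22).
AC × AD = (32, 1216, -704).
AB · (AC × AD) = 32.
Since 32 ≠ 0, the four points are not coplanar.

No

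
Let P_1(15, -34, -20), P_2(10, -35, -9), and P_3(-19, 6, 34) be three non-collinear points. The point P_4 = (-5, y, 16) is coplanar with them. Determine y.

-20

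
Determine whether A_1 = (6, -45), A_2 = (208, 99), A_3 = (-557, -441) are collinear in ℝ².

No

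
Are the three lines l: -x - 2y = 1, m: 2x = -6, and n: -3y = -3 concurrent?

Yes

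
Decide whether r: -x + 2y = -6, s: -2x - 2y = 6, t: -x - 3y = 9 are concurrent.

Intersecting r and s: solving the 2×2 system gives (x, y) = (0, -3).
Substitute into t: (-1)(0) + (-3)(-3) = 9.
This equals 9, so (0, -3) lies on all three lines and they are concurrent.

Yes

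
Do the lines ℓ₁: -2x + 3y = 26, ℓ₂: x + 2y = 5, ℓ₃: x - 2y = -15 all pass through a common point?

Lines aᵢx + bᵢy = cᵢ with pairwise distinct directions are concurrent exactly when det[aᵢ bᵢ cᵢ] = 0.
Here the determinant is -4.
Nonzero, so no common point exists.

No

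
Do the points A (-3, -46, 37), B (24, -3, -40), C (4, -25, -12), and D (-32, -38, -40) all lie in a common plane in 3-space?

A normal to the plane through A, B, C is n = AB × AC = (-490, 784, 266).
The plane has equation n·P = -24752. For D: n·D = -24752.
Equal, so D lies in the plane and all four are coplanar.

Yes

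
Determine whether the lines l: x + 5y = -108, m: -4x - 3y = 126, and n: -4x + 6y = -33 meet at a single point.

No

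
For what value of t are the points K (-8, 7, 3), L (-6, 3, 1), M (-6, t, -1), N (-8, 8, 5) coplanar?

2

Normal to plane KLN: n = (-6, -4, 2); plane equation n·P = 26.
Requiring n·M = 26: (-4)t + (34) = 26.
So t = 2.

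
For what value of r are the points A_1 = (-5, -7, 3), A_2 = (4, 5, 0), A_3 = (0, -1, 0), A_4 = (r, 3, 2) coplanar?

2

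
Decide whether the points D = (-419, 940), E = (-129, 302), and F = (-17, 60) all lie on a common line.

DE = (290, -638), DF = (402, -880).
If collinear, DF would be a scalar multiple of DE. But (290)·(-880) ≠ (-638)·(402) (difference 1276), so they are not parallel; the points are not collinear.

No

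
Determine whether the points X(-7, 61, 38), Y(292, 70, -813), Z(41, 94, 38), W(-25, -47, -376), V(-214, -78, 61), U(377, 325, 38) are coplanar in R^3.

No

The plane through X, Y, Z has normal n = XY × XZ = (28083, -40848, 9435) and equation n·P = -2329779.
Checking the remaining points: n·W = -2329779, n·V = -2248083, n·U = -2329779.
Since n·V = -2248083 ≠ -2329779, V is off the plane and the points are not all coplanar.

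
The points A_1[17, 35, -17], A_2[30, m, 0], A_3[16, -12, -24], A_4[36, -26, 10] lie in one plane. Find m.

-20

Normal to plane A_1A_3A_4: n = (-1696, -106, 954); plane equation n·P = -48760.
Requiring n·A_2 = -48760: (-106)m + (-50880) = -48760.
So m = -20.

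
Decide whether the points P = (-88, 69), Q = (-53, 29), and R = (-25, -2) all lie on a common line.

PQ = (35, -40), PR = (63, -71).
det[PQ; PR] = (35)(-71) − (-40)(63) = 35.
The determinant is nonzero, so they are not collinear.

No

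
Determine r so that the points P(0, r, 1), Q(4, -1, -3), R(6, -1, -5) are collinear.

-1

Direction QR = (2, 0, -2). From the x-coordinate of P, the parameter along the line is τ = (0 − 4)/2 = -2.
Then r = (-1) + (-2)·(0) = -1.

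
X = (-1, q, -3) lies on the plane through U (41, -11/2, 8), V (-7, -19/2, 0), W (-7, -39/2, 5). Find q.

-1

A normal to the plane is n = UV × UW = (-100, 240, 480).
X lies in the plane iff n · UX = 0.
This gives (240)q + (240) = 0, so q = -1.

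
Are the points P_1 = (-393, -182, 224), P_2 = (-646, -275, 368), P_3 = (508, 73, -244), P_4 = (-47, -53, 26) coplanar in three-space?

Yes

The four points are coplanar iff the 3×3 determinant with rows P_1P_2, P_1P_3, P_1P_4 is zero.
Rows: (-253, -93, 144), (901, 255, -468), (346, 129, -198).
Expanding along the first row: (-253)(9882) − (-93)(-16470) + (144)(27999) = 0.
Zero determinant ⇒ coplanar.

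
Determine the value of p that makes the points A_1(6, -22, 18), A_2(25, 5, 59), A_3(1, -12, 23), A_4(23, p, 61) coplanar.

9

Normal to plane A_1A_2A_3: n = (-275, -300, 325); plane equation n·P = 10800.
Requiring n·A_4 = 10800: (-300)p + (13500) = 10800.
So p = 9.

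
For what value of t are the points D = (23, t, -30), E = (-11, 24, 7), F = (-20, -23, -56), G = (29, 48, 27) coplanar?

6

The points are coplanar iff DE · (DF × DG) = 0.
Expanding, this is linear in t: (2340)t + (-14040) = 0.
So t = 6.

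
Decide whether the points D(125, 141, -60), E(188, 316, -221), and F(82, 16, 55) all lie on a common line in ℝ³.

No

DE = (63, 175, -161), DF = (-43, -125, 115).
Comparing components 3 and 1: (-161)(-43) − (63)(115) = -322 ≠ 0, so DE and DF are not parallel and the points are not collinear.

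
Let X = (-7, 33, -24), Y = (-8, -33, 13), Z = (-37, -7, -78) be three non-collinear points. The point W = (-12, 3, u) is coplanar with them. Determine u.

Coplanarity requires XY · (XZ × XW) = 0.
XY = (-1, -66, 37), XZ = (-30, -40, -54); the triple product is linear in u with coefficient -1940 and constant term -36860.
Setting it to zero: u = -19.

-19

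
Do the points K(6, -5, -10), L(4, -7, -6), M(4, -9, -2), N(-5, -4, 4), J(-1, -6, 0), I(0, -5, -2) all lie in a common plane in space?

The plane through K, L, M has normal n = KL × KM = (0, 8, 4) and equation n·P = -80.
Checking the remaining points: n·N = -16, n·J = -48, n·I = -48.
Since n·N = -16 ≠ -80, N is off the plane and the points are not all coplanar.

No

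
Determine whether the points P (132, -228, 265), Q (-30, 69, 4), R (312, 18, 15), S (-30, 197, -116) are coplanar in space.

Yes

A normal to the plane through P, Q, R is n = PQ × PR = (-10044, -87480, -93312).
The plane has equation n·X = -6108048. For S: n·S = -6108048.
Equal, so S lies in the plane and all four are coplanar.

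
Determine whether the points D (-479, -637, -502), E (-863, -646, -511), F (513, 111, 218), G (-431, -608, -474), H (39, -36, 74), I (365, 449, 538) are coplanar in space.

No

The plane through D, E, F has normal n = DE × DF = (252, 267552, -278304) and equation n·P = -30842724.
Checking the remaining points: n·G = -30864132, n·H = -30216540, n·I = -29504724.
Since n·G = -30864132 ≠ -30842724, G is off the plane and the points are not all coplanar.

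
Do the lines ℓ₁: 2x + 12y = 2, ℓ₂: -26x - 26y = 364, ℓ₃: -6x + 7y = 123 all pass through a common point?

Lines aᵢx + bᵢy = cᵢ with pairwise distinct directions are concurrent exactly when det[aᵢ bᵢ cᵢ] = 0.
Here the determinant is 0.
It vanishes, so the lines are concurrent at (-17, 3).

Yes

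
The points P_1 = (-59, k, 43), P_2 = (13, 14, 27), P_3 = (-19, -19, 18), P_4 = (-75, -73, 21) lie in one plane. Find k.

-53

Coplanarity ⇔ det[P_1P_2; P_1P_3; P_1P_4] = 0.
Expanding, this is linear in k: (-600)k + (-31800) = 0.
So k = -53.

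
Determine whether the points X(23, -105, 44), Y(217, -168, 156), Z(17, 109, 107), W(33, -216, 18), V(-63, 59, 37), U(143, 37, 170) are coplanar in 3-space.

No

The plane through X, Y, Z has normal n = XY × XZ = (-27937, -12894, 41138) and equation n·P = 2521391.
Checking the remaining points: n·W = 2603667, n·V = 2521391, n·U = 2521391.
Since n·W = 2603667 ≠ 2521391, W is off the plane and the points are not all coplanar.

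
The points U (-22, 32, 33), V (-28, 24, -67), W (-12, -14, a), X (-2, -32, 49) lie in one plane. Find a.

Normal to plane UVX: n = (-6528, -1904, 544); plane equation n·P = 100640.
Requiring n·W = 100640: (544)a + (104992) = 100640.
So a = -8.

-8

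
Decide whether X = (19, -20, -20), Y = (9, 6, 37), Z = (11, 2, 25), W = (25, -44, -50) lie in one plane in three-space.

Yes

A normal to the plane through X, Y, Z is n = XY × XZ = (-84, -6, -12).
The plane has equation n·P = -1236. For W: n·W = -1236.
Equal, so W lies in the plane and all four are coplanar.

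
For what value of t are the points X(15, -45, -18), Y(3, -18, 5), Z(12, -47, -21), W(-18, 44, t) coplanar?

60

Normal to plane XYZ: n = (-35, -105, 105); plane equation n·P = 2310.
Requiring n·W = 2310: (105)t + (-3990) = 2310.
So t = 60.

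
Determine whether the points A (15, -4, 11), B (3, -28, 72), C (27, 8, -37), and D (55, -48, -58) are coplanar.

The four points are coplanar iff the 3×3 determinant with rows AB, AC, AD is zero.
Rows: (-12, -24, 61), (12, 12, -48), (40, -44, -69).
Expanding along the first row: (-12)(-2940) − (-24)(1092) + (61)(-1008) = 0.
Zero determinant ⇒ coplanar.

Yes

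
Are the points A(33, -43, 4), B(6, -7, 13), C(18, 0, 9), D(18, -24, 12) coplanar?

With A as base: AB = (-27, 36, 9), AC = (-15, 43, 5), AD = (-15, 19, 8).
AC × AD = (249, 45, 360).
AB · (AC × AD) = -1863.
Since -1863 ≠ 0, the four points are not coplanar.

No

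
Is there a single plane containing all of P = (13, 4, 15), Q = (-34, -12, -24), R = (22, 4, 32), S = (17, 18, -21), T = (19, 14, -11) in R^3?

The plane through P, Q, R has normal n = PQ × PR = (-272, 448, 144) and equation n·X = 416.
Checking the remaining points: n·S = 416, n·T = -480.
Since n·T = -480 ≠ 416, T is off the plane and the points are not all coplanar.

No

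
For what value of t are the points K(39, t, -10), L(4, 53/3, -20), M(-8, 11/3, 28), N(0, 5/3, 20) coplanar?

-37/3

The points are coplanar iff KL · (KM × KN) = 0.
Expanding, this is linear in t: (-288)t + (-3552) = 0.
So t = -37/3.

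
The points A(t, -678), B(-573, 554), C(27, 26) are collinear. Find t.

The three points are collinear iff det[AB; AC] = 0.
This determinant is linear in t: (528)t + (-436656) = 0, so t = 827.

827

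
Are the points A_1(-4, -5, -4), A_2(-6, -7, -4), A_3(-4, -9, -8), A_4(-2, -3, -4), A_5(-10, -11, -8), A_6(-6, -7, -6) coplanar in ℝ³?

The plane through A_1, A_2, A_3 has normal n = A_1A_2 × A_1A_3 = (8, -8, 8) and equation n·P = -24.
Checking the remaining points: n·A_4 = -24, n·A_5 = -56, n·A_6 = -40.
Since n·A_5 = -56 ≠ -24, A_5 is off the plane and the points are not all coplanar.

No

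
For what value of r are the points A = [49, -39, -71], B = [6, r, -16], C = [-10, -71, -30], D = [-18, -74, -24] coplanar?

Coplanarity ⇔ det[AB; AC; AD] = 0.
Expanding, this is linear in r: (26)r + (-364) = 0.
So r = 14.

14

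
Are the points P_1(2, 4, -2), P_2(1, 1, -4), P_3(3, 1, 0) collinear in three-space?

No

P_1P_2 = (-1, -3, -2), P_1P_3 = (1, -3, 2).
P_1P_2 × P_1P_3 = (-12, 0, 6).
The cross product is nonzero, so the points do not lie on one line.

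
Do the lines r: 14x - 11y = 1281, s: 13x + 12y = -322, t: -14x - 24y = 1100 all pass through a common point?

No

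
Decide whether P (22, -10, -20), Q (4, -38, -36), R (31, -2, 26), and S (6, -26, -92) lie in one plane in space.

The four points are coplanar iff the 3×3 determinant with rows PQ, PR, PS is zero.
Rows: (-18, -28, -16), (9, 8, 46), (-16, -16, -72).
Expanding along the first row: (-18)(160) − (-28)(88) + (-16)(-16) = -160.
Nonzero ⇒ not coplanar.

No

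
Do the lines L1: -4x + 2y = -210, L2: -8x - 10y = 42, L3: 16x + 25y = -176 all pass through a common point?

No

Lines aᵢx + bᵢy = cᵢ with pairwise distinct directions are concurrent exactly when det[aᵢ bᵢ cᵢ] = 0.
Here the determinant is 4088.
Nonzero, so no common point exists.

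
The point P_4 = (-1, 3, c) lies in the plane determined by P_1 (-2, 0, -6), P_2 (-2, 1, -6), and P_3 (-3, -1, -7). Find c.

A normal to the plane is n = P_1P_2 × P_1P_3 = (-1, 0, 1).
P_4 lies in the plane iff n · P_1P_4 = 0.
This gives (1)c + (5) = 0, so c = -5.

-5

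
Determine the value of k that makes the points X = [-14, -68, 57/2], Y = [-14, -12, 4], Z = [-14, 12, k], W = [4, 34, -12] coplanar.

Coplanarity ⇔ det[XY; XZ; XW] = 0.
Expanding, this is linear in k: (1008)k + (6552) = 0.
So k = -13/2.

-13/2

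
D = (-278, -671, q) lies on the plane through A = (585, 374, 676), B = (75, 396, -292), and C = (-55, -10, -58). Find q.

The plane through A, B, C has equation −387860x + 245180y + 209920z = 6705140.
Substituting D: (209920)q + (-56690700) = 6705140, so q = 302.

302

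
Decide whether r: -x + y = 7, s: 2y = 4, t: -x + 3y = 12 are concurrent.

No

The three lines meet at one point iff the augmented coefficient matrix [aᵢ bᵢ cᵢ] has rank < 3, i.e. its determinant vanishes.
Here the determinant is -2.
Nonzero, so no common point exists.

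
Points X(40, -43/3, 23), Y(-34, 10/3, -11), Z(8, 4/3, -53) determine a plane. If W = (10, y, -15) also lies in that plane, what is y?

-4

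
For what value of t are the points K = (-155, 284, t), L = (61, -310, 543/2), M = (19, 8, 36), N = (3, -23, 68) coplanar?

-213/2

Coplanarity ⇔ det[KL; KM; KN] = 0.
Expanding, this is linear in t: (-6390)t + (-680535) = 0.
So t = -213/2.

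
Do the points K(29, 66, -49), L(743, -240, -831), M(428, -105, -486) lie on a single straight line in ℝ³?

Yes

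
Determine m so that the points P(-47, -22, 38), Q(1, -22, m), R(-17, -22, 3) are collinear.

-18

Direction PR = (30, 0, -35). From the x-coordinate of Q, the parameter along the line is τ = (1 − (-47))/30 = 8/5.
Then m = 38 + 8/5·(-35) = -18.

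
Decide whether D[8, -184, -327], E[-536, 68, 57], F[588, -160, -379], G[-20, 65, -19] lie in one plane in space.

Yes

The four points are coplanar iff the 3×3 determinant with rows DE, DF, DG is zero.
Rows: (-544, 252, 384), (580, 24, -52), (-28, 249, 308).
Expanding along the first row: (-544)(20340) − (252)(177184) + (384)(145092) = 0.
Zero determinant ⇒ coplanar.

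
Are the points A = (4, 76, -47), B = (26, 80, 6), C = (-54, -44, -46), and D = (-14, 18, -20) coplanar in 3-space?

Yes

The four points are coplanar iff the 3×3 determinant with rows AB, AC, AD is zero.
Rows: (22, 4, 53), (-58, -120, 1), (-18, -58, 27).
Expanding along the first row: (22)(-3182) − (4)(-1548) + (53)(1204) = 0.
Zero determinant ⇒ coplanar.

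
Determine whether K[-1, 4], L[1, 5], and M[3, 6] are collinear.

Yes

KL = (2, 1), KM = (4, 2).
Twice the signed area of △KLM is (2)(2) − (1)(4) = 0.
The triangle is degenerate (zero area), so the points are collinear.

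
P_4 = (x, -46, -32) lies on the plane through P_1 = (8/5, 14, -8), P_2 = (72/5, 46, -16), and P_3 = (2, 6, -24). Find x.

-73/5

A normal to the plane is n = P_1P_2 × P_1P_3 = (-576, 1008/5, -576/5).
P_4 lies in the plane iff n · P_1P_4 = 0.
This gives (-576)x + (-42048/5) = 0, so x = -73/5.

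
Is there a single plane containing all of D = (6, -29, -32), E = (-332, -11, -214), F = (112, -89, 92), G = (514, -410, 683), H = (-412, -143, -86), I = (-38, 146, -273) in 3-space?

No

The plane through D, E, F has normal n = DE × DF = (-8688, 22620, 18372) and equation n·P = -1296012.
Checking the remaining points: n·G = -1191756, n·H = -1235196, n·I = -1382892.
Since n·G = -1191756 ≠ -1296012, G is off the plane and the points are not all coplanar.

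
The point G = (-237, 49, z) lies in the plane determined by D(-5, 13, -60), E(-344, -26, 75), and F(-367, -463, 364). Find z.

-8

A normal to the plane is n = DE × DF = (47724, 94866, 147246).
G lies in the plane iff n · DG = 0.
This gives (147246)z + (1177968) = 0, so z = -8.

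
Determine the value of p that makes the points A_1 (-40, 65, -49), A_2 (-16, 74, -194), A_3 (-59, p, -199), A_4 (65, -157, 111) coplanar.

Coplanarity ⇔ det[A_1A_2; A_1A_3; A_1A_4] = 0.
Expanding, this is linear in p: (19065)p + (-2764425) = 0.
So p = 145.

145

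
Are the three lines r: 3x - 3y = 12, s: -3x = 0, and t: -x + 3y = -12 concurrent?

Yes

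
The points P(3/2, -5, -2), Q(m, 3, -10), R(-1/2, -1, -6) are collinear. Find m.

-5/2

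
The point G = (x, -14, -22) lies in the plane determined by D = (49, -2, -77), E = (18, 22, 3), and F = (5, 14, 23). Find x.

17

A normal to the plane is n = DE × DF = (1120, -420, 560).
G lies in the plane iff n · DG = 0.
This gives (1120)x + (-19040) = 0, so x = 17.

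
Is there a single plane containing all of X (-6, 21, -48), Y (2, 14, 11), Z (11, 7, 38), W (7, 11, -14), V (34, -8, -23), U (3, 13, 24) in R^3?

Yes

The plane through X, Y, Z has normal n = XY × XZ = (224, 315, 7) and equation n·P = 4935.
Checking the remaining points: n·W = 4935, n·V = 4935, n·U = 4935.
All equal 4935, so all 6 points lie in one plane.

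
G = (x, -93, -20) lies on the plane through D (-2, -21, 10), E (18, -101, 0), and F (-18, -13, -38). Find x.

A normal to the plane is n = DE × DF = (3920, 1120, -1120).
G lies in the plane iff n · DG = 0.
This gives (3920)x + (-39200) = 0, so x = 10.

10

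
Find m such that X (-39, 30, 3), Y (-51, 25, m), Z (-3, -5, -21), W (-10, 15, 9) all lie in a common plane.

Normal to plane XZW: n = (-570, -912, 475); plane equation n·P = -3705.
Requiring n·Y = -3705: (475)m + (6270) = -3705.
So m = -21.

-21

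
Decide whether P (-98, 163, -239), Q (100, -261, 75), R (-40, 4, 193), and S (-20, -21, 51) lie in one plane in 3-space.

No

With P as base: PQ = (198, -424, 314), PR = (58, -159, 432), PS = (78, -184, 290).
PR × PS = (33378, 16876, 1730).
PQ · (PR × PS) = -3360.
Since -3360 ≠ 0, the four points are not coplanar.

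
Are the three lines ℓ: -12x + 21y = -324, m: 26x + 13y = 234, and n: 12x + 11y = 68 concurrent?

Lines aᵢx + bᵢy = cᵢ with pairwise distinct directions are concurrent exactly when det[aᵢ bᵢ cᵢ] = 0.
Here the determinant is 0.
It vanishes, so the lines are concurrent at (13, -8).

Yes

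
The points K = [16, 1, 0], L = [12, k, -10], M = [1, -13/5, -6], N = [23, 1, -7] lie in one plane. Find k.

-7/5

The points are coplanar iff KL · (KM × KN) = 0.
Expanding, this is linear in k: (-147)k + (-1029/5) = 0.
So k = -7/5.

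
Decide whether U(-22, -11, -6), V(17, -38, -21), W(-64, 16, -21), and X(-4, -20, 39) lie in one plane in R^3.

With U as base: UV = (39, -27, -15), UW = (-42, 27, -15), UX = (18, -9, 45).
UW × UX = (1080, 1620, -108).
UV · (UW × UX) = 0.
The scalar triple product vanishes, so the four points are coplanar.

Yes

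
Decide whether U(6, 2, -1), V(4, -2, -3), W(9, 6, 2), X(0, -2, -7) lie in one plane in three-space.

Yes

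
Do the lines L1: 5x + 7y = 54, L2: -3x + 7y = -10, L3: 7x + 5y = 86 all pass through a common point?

Lines aᵢx + bᵢy = cᵢ with pairwise distinct directions are concurrent exactly when det[aᵢ bᵢ cᵢ] = 0.
Here the determinant is 1120.
Nonzero, so no common point exists.

No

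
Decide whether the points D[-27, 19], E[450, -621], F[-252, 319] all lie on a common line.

DE = (477, -640), DF = (-225, 300).
Twice the signed area of △DEF is (477)(300) − (-640)(-225) = -900.
The area is nonzero, so the three points are not collinear.

No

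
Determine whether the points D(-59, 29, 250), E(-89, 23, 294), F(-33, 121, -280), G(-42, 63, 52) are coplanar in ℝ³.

No

The four points are coplanar iff the 3×3 determinant with rows DE, DF, DG is zero.
Rows: (-30, -6, 44), (26, 92, -530), (17, 34, -198).
Expanding along the first row: (-30)(-196) − (-6)(3862) + (44)(-680) = -868.
Nonzero ⇒ not coplanar.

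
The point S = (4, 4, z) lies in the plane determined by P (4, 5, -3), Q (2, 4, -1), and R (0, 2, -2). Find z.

-6

A normal to the plane is n = PQ × PR = (5, -6, 2).
S lies in the plane iff n · PS = 0.
This gives (2)z + (12) = 0, so z = -6.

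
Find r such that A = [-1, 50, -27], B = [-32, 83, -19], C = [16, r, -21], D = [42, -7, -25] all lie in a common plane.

23

Coplanarity ⇔ det[AB; AC; AD] = 0.
Expanding, this is linear in r: (-406)r + (9338) = 0.
So r = 23.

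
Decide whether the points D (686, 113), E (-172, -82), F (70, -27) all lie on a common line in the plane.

Yes

DE = (-858, -195), DF = (-616, -140).
det[DE; DF] = (-858)(-140) − (-195)(-616) = 0.
The determinant is zero, so the points are collinear.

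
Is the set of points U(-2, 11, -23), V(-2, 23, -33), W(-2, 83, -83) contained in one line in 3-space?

Yes

UV = (0, 12, -10), UW = (0, 72, -60).
UV × UW = (0, 0, 0).
The cross product vanishes, so the three points are collinear.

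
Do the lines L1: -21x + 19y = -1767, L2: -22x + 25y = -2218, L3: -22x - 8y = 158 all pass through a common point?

Lines aᵢx + bᵢy = cᵢ with pairwise distinct directions are concurrent exactly when det[aᵢ bᵢ cᵢ] = 0.
Here the determinant is 0.
It vanishes, so the lines are concurrent at (19, -72).

Yes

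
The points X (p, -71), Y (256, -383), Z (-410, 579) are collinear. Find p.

40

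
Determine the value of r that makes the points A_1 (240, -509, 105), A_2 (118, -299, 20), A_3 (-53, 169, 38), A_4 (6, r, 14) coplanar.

-15

Normal to plane A_1A_2A_3: n = (43560, 16731, -21186); plane equation n·P = -286209.
Requiring n·A_4 = -286209: (16731)r + (-35244) = -286209.
So r = -15.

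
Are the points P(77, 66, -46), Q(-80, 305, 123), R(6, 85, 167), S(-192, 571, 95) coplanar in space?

The four points are coplanar iff the 3×3 determinant with rows PQ, PR, PS is zero.
Rows: (-157, 239, 169), (-71, 19, 213), (-269, 505, 141).
Expanding along the first row: (-157)(-104886) − (239)(47286) + (169)(-30744) = -29988.
Nonzero ⇒ not coplanar.

No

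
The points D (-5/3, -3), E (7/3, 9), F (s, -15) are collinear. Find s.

-17/3

The three points are collinear iff det[DE; DF] = 0.
This determinant is linear in s: (-12)s + (-68) = 0, so s = -17/3.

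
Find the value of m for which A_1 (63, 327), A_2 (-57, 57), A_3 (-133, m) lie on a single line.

The three points are collinear iff det[A_1A_2; A_1A_3] = 0.
This determinant is linear in m: (-120)m + (-13680) = 0, so m = -114.

-114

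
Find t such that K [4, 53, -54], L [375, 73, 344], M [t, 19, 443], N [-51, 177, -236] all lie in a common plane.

Normal to plane KLN: n = (-52992, 45632, 47104); plane equation n·P = -337088.
Requiring n·M = -337088: (-52992)t + (21734080) = -337088.
So t = 833/2.

833/2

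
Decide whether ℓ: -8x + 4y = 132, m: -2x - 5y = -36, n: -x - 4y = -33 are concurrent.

The three lines meet at one point iff the augmented coefficient matrix [aᵢ bᵢ cᵢ] has rank < 3, i.e. its determinant vanishes.
Here the determinant is 108.
Nonzero, so no common point exists.

No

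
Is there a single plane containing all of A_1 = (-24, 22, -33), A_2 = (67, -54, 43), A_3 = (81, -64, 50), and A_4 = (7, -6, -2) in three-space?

With A_1 as base: A_1A_2 = (91, -76, 76), A_1A_3 = (105, -86, 83), A_1A_4 = (31, -28, 31).
A_1A_3 × A_1A_4 = (-342, -682, -274).
A_1A_2 · (A_1A_3 × A_1A_4) = -114.
Since -114 ≠ 0, the four points are not coplanar.

No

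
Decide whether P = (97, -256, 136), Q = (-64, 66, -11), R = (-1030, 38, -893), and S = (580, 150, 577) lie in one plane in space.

The four points are coplanar iff the 3×3 determinant with rows PQ, PR, PS is zero.
Rows: (-161, 322, -147), (-1127, 294, -1029), (483, 406, 441).
Expanding along the first row: (-161)(547428) − (322)(0) + (-147)(-599564) = 0.
Zero determinant ⇒ coplanar.

Yes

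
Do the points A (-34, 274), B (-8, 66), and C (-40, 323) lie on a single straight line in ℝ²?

AB = (26, -208), AC = (-6, 49).
det[AB; AC] = (26)(49) − (-208)(-6) = 26.
The determinant is nonzero, so they are not collinear.

No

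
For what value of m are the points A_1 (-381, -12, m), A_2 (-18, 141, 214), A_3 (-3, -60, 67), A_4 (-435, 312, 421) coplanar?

The points are coplanar iff A_1A_2 · (A_1A_3 × A_1A_4) = 0.
Expanding, this is linear in m: (81252)m + (-14462856) = 0.
So m = 178.

178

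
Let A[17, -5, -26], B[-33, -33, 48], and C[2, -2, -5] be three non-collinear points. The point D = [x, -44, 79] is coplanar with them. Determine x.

-54

Coplanarity requires AB · (AC × AD) = 0.
AB = (-50, -28, 74), AC = (-15, 3, 21); the triple product is linear in x with coefficient -810 and constant term -43740.
Setting it to zero: x = -54.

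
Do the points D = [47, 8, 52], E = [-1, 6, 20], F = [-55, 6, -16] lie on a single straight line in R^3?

No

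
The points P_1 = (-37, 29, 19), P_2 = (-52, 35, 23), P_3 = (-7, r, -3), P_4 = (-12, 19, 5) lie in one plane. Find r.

Normal to plane P_1P_2P_4: n = (-44, -110, 0); plane equation n·P = -1562.
Requiring n·P_3 = -1562: (-110)r + (308) = -1562.
So r = 17.

17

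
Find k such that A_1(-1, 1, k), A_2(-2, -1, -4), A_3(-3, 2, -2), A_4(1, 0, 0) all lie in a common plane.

-1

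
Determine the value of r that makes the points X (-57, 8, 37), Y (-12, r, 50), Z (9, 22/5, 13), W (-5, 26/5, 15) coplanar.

26/5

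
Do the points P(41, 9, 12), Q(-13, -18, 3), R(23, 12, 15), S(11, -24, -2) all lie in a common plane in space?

Yes

The four points are coplanar iff the 3×3 determinant with rows PQ, PR, PS is zero.
Rows: (-54, -27, -9), (-18, 3, 3), (-30, -33, -14).
Expanding along the first row: (-54)(57) − (-27)(342) + (-9)(684) = 0.
Zero determinant ⇒ coplanar.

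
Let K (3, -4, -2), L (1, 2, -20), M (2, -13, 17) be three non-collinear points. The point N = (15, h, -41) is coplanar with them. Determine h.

A normal to the plane is n = KL × KM = (-48, 56, 24).
N lies in the plane iff n · KN = 0.
This gives (56)h + (-1288) = 0, so h = 23.

23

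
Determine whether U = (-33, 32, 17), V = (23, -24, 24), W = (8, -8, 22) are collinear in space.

No

UV = (56, -56, 7), UW = (41, -40, 5).
UV × UW = (0, 7, 56).
The cross product is nonzero, so the points do not lie on one line.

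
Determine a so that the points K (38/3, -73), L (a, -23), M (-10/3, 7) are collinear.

The three points are collinear iff det[KL; KM] = 0.
This determinant is linear in a: (80)a + (-640/3) = 0, so a = 8/3.

8/3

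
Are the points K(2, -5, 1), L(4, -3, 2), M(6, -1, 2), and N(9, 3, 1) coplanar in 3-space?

The four points are coplanar iff the 3×3 determinant with rows KL, KM, KN is zero.
Rows: (2, 2, 1), (4, 4, 1), (7, 8, 0).
Expanding along the first row: (2)(-8) − (2)(-7) + (1)(4) = 2.
Nonzero ⇒ not coplanar.

No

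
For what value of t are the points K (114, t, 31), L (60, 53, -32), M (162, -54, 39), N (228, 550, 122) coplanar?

The points are coplanar iff KL · (KM × KN) = 0.
Expanding, this is linear in t: (3780)t + (-1731240) = 0.
So t = 458.

458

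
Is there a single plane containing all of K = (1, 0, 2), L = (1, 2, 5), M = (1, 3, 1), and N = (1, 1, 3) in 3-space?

A normal to the plane through K, L, M is n = KL × KM = (-11, 0, 0).
The plane has equation n·P = -11. For N: n·N = -11.
Equal, so N lies in the plane and all four are coplanar.

Yes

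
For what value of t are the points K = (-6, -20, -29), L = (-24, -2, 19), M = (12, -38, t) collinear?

Collinearity requires KL × KM = 0; each component is linear in t.
The x-component gives (18)t + (1386) = 0, so t = -77.
The remaining components then also vanish.

-77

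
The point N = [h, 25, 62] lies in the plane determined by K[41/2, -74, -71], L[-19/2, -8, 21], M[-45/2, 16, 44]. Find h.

-51/2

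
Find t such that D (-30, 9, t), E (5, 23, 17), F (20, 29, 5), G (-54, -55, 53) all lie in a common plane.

The points are coplanar iff DE · (DF × DG) = 0.
Expanding, this is linear in t: (816)t + (-36720) = 0.
So t = 45.

45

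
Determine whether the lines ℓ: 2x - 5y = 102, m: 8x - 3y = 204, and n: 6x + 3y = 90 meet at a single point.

Yes

Intersecting ℓ and m: solving the 2×2 system gives (x, y) = (21, -12).
Substitute into n: (6)(21) + (3)(-12) = 90.
This equals 90, so (21, -12) lies on all three lines and they are concurrent.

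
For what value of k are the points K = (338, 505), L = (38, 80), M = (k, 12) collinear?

The three points are collinear iff det[KL; KM] = 0.
This determinant is linear in k: (425)k + (4250) = 0, so k = -10.

-10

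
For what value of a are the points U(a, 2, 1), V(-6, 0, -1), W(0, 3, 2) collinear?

Collinearity requires UV × UW = 0; each component is linear in a.
The y-component gives (3)a + (6) = 0, so a = -2.
The remaining components then also vanish.

-2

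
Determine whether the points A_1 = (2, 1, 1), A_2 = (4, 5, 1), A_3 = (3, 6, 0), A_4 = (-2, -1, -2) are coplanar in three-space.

The four points are coplanar iff the 3×3 determinant with rows A_1A_2, A_1A_3, A_1A_4 is zero.
Rows: (2, 4, 0), (1, 5, -1), (-4, -2, -3).
Expanding along the first row: (2)(-17) − (4)(-7) + (0)(18) = -6.
Nonzero ⇒ not coplanar.

No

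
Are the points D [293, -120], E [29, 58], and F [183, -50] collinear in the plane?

No

DE = (-264, 178), DF = (-110, 70).
det[DE; DF] = (-264)(70) − (178)(-110) = 1100.
The determinant is nonzero, so they are not collinear.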